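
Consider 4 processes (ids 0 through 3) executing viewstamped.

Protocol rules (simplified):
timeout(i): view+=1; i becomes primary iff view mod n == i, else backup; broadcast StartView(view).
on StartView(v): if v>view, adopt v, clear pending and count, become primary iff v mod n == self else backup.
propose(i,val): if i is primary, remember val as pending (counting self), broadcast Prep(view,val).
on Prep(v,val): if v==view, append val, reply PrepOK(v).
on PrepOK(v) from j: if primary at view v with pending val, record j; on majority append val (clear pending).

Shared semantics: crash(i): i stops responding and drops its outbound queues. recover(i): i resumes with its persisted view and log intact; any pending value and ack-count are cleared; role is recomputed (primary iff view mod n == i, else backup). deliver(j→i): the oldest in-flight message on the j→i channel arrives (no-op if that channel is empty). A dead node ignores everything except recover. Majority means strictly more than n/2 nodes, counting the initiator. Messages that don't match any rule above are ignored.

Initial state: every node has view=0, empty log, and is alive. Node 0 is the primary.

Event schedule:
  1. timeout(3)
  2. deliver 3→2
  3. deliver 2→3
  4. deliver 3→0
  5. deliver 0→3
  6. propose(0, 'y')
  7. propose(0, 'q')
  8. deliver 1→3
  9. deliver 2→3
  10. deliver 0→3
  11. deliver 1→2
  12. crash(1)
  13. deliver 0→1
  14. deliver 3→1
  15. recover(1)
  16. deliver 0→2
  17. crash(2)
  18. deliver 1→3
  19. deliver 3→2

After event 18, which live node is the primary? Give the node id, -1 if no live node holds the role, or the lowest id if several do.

1. timeout(3):  <3:back v1 ->
2. deliver 3→2:  <2:back v1 ->
3. deliver 2→3:  nop
4. deliver 3→0:  <0:back v1 ->
5. deliver 0→3:  nop
6. propose(0,'y'):  nop
7. propose(0,'q'):  nop
8. deliver 1→3:  nop
9. deliver 2→3:  nop
10. deliver 0→3:  nop
11. deliver 1→2:  nop
12. crash(1):  <1:✗back v0 ->
13. deliver 0→1:  nop
14. deliver 3→1:  nop
15. recover(1):  <1:back v0 ->
16. deliver 0→2:  nop
17. crash(2):  <2:✗back v1 ->
18. deliver 1→3:  nop

-1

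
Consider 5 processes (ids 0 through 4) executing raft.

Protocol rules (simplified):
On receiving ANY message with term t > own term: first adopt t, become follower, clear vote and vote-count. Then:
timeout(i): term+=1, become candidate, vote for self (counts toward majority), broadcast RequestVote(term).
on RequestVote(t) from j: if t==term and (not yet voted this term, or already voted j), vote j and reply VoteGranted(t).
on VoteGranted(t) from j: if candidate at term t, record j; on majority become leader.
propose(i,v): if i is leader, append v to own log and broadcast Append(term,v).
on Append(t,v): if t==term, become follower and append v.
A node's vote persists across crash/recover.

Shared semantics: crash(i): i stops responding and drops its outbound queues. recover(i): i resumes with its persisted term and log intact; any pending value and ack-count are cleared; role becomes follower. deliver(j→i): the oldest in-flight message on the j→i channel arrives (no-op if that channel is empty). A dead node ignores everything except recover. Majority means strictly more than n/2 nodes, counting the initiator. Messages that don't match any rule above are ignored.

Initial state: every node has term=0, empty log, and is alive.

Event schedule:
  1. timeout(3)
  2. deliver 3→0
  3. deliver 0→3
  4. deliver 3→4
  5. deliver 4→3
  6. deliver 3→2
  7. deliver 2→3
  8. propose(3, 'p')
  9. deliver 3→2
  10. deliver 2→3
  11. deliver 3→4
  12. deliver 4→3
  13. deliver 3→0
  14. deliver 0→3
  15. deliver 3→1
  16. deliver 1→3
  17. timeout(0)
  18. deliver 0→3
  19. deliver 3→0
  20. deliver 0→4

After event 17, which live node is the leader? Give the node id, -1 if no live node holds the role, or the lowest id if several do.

3

[1] timeout(3) → N3(cand t1 [-])
[2] deliver 3→0 → N0(foll t1 [-])
[3] deliver 0→3 → ∅
[4] deliver 3→4 → N4(foll t1 [-])
[5] deliver 4→3 → N3(lead t1 [-])
[6] deliver 3→2 → N2(foll t1 [-])
[7] deliver 2→3 → ∅
[8] propose(3,'p') → N3(lead t1 [p])
[9] deliver 3→2 → N2(foll t1 [p])
[10] deliver 2→3 → ∅
[11] deliver 3→4 → N4(foll t1 [p])
[12] deliver 4→3 → ∅
[13] deliver 3→0 → N0(foll t1 [p])
[14] deliver 0→3 → ∅
[15] deliver 3→1 → N1(foll t1 [-])
[16] deliver 1→3 → ∅
[17] timeout(0) → N0(cand t2 [p])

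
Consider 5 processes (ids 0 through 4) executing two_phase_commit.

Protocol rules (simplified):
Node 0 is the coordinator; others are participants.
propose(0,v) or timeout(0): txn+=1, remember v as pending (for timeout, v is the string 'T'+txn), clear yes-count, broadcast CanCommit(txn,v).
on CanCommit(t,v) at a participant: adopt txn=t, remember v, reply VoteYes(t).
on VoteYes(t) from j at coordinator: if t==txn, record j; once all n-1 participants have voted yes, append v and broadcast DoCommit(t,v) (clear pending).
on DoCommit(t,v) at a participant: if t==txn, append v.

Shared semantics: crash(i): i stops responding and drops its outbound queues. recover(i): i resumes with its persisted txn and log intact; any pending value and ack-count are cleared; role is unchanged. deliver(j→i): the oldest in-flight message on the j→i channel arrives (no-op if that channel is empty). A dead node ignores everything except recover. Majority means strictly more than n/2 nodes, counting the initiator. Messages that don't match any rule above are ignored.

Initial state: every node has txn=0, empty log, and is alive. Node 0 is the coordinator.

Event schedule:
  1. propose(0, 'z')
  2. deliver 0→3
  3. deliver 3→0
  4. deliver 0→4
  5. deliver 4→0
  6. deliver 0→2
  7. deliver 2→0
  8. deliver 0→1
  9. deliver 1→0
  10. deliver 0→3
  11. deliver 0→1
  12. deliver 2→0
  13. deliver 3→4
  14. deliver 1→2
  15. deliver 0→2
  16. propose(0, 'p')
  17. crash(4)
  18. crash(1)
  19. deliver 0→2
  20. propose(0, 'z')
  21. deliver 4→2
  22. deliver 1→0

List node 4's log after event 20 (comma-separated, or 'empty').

empty

step 1 propose(0,'z'): 0={coor,t=1,log=-}
step 2 deliver 0→3: 3={part,t=1,log=-}
step 3 deliver 3→0: —
step 4 deliver 0→4: 4={part,t=1,log=-}
step 5 deliver 4→0: —
step 6 deliver 0→2: 2={part,t=1,log=-}
step 7 deliver 2→0: —
step 8 deliver 0→1: 1={part,t=1,log=-}
step 9 deliver 1→0: 0={coor,t=1,log=z}
step 10 deliver 0→3: 3={part,t=1,log=z}
step 11 deliver 0→1: 1={part,t=1,log=z}
step 12 deliver 2→0: —
step 13 deliver 3→4: —
step 14 deliver 1→2: —
step 15 deliver 0→2: 2={part,t=1,log=z}
step 16 propose(0,'p'): 0={coor,t=2,log=z}
step 17 crash(4): 4={✗part,t=1,log=-}
step 18 crash(1): 1={✗part,t=1,log=z}
step 19 deliver 0→2: 2={part,t=2,log=z}
step 20 propose(0,'z'): 0={coor,t=3,log=z}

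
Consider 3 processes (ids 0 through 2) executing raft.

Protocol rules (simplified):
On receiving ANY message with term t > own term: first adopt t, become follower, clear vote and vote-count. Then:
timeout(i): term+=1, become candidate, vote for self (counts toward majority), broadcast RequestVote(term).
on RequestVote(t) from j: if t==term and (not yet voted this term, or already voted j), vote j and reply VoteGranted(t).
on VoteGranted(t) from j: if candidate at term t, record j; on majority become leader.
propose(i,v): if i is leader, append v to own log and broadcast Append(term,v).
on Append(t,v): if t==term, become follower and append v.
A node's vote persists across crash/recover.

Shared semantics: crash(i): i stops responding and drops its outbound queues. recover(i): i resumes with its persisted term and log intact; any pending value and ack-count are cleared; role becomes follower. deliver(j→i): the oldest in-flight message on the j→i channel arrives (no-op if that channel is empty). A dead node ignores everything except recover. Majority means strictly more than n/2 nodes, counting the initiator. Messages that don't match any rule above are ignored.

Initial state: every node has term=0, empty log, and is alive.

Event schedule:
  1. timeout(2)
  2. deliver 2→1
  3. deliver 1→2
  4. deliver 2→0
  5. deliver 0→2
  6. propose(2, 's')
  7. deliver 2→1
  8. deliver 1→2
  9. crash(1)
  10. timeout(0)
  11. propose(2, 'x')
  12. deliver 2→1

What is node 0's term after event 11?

2

step 1 timeout(2): 2={cand,t=1,log=-}
step 2 deliver 2→1: 1={foll,t=1,log=-}
step 3 deliver 1→2: 2={lead,t=1,log=-}
step 4 deliver 2→0: 0={foll,t=1,log=-}
step 5 deliver 0→2: —
step 6 propose(2,'s'): 2={lead,t=1,log=s}
step 7 deliver 2→1: 1={foll,t=1,log=s}
step 8 deliver 1→2: —
step 9 crash(1): 1={✗foll,t=1,log=s}
step 10 timeout(0): 0={cand,t=2,log=-}
step 11 propose(2,'x'): 2={lead,t=1,log=s,x}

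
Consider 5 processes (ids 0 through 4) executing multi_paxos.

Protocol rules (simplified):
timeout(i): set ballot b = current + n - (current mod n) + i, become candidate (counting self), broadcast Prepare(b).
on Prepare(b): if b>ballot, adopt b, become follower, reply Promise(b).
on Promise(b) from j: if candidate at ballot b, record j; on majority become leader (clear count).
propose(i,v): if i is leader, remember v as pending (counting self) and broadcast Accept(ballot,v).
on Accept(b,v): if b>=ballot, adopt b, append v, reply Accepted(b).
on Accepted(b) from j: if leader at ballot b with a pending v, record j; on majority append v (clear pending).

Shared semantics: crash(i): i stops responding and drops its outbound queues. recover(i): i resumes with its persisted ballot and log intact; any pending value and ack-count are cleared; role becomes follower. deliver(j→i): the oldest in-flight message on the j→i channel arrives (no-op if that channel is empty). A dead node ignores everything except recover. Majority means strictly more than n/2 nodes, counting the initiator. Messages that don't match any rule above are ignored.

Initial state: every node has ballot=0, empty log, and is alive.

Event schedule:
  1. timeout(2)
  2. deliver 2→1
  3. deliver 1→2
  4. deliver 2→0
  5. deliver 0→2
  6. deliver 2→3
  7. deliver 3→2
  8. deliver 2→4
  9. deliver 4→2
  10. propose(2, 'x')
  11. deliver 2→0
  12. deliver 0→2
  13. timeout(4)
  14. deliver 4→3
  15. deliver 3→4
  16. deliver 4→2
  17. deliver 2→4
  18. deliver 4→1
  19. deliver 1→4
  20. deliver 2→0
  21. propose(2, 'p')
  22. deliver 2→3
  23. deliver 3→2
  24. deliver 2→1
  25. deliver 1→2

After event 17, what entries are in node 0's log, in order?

x

1. timeout(2):  <2:cand b7 ->
2. deliver 2→1:  <1:foll b7 ->
3. deliver 1→2:  nop
4. deliver 2→0:  <0:foll b7 ->
5. deliver 0→2:  <2:lead b7 ->
6. deliver 2→3:  <3:foll b7 ->
7. deliver 3→2:  nop
8. deliver 2→4:  <4:foll b7 ->
9. deliver 4→2:  nop
10. propose(2,'x'):  nop
11. deliver 2→0:  <0:foll b7 x>
12. deliver 0→2:  nop
13. timeout(4):  <4:cand b14 ->
14. deliver 4→3:  <3:foll b14 ->
15. deliver 3→4:  nop
16. deliver 4→2:  <2:foll b14 ->
17. deliver 2→4:  nop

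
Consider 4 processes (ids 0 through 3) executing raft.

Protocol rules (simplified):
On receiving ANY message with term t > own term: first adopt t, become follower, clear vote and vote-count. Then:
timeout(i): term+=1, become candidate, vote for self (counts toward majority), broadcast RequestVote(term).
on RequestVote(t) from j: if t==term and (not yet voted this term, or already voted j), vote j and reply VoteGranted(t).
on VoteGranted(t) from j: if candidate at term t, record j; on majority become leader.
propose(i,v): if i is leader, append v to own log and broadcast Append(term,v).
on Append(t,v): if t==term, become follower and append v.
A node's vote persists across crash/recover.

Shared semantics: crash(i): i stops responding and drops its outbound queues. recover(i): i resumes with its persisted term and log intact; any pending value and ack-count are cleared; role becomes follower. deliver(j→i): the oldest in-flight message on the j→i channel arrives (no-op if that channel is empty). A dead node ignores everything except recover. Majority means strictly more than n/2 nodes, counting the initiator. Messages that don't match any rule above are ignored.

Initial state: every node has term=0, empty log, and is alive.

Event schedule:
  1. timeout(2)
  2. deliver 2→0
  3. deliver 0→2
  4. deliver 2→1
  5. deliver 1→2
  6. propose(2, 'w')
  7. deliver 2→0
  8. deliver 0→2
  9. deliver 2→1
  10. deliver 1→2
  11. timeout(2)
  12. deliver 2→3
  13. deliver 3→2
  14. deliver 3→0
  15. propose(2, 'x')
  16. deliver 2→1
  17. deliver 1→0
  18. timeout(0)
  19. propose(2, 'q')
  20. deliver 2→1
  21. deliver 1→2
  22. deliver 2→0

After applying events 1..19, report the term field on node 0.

2

step 1 timeout(2): 2={cand,t=1,log=-}
step 2 deliver 2→0: 0={foll,t=1,log=-}
step 3 deliver 0→2: —
step 4 deliver 2→1: 1={foll,t=1,log=-}
step 5 deliver 1→2: 2={lead,t=1,log=-}
step 6 propose(2,'w'): 2={lead,t=1,log=w}
step 7 deliver 2→0: 0={foll,t=1,log=w}
step 8 deliver 0→2: —
step 9 deliver 2→1: 1={foll,t=1,log=w}
step 10 deliver 1→2: —
step 11 timeout(2): 2={cand,t=2,log=w}
step 12 deliver 2→3: 3={foll,t=1,log=-}
step 13 deliver 3→2: —
step 14 deliver 3→0: —
step 15 propose(2,'x'): —
step 16 deliver 2→1: 1={foll,t=2,log=w}
step 17 deliver 1→0: —
step 18 timeout(0): 0={cand,t=2,log=w}
step 19 propose(2,'q'): —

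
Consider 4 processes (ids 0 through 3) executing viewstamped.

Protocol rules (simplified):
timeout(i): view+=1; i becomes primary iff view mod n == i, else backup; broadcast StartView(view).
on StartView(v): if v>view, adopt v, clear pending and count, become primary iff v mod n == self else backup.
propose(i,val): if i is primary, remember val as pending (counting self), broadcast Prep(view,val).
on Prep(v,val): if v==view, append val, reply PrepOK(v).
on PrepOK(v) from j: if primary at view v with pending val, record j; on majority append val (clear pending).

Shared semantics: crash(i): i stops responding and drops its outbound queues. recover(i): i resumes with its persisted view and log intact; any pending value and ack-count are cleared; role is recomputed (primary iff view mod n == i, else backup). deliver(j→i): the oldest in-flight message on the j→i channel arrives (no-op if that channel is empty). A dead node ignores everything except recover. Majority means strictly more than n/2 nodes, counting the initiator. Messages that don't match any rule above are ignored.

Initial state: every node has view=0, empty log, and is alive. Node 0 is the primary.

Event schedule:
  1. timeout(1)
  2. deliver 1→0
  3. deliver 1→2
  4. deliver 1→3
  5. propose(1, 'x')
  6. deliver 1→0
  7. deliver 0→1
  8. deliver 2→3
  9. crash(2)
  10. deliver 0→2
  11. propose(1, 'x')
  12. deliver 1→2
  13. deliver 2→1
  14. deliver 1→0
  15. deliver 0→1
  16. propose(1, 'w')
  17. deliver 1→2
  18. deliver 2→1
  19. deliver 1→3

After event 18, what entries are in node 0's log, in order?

after 1 — timeout(1): n1:prim/v1/[-]
after 2 — deliver 1→0: n0:back/v1/[-]
after 3 — deliver 1→2: n2:back/v1/[-]
after 4 — deliver 1→3: n3:back/v1/[-]
after 5 — propose(1,'x'): ·
after 6 — deliver 1→0: n0:back/v1/[x]
after 7 — deliver 0→1: ·
after 8 — deliver 2→3: ·
after 9 — crash(2): n2:✗back/v1/[-]
after 10 — deliver 0→2: ·
after 11 — propose(1,'x'): ·
after 12 — deliver 1→2: ·
after 13 — deliver 2→1: ·
after 14 — deliver 1→0: n0:back/v1/[x,x]
after 15 — deliver 0→1: ·
after 16 — propose(1,'w'): ·
after 17 — deliver 1→2: ·
after 18 — deliver 2→1: ·

x,x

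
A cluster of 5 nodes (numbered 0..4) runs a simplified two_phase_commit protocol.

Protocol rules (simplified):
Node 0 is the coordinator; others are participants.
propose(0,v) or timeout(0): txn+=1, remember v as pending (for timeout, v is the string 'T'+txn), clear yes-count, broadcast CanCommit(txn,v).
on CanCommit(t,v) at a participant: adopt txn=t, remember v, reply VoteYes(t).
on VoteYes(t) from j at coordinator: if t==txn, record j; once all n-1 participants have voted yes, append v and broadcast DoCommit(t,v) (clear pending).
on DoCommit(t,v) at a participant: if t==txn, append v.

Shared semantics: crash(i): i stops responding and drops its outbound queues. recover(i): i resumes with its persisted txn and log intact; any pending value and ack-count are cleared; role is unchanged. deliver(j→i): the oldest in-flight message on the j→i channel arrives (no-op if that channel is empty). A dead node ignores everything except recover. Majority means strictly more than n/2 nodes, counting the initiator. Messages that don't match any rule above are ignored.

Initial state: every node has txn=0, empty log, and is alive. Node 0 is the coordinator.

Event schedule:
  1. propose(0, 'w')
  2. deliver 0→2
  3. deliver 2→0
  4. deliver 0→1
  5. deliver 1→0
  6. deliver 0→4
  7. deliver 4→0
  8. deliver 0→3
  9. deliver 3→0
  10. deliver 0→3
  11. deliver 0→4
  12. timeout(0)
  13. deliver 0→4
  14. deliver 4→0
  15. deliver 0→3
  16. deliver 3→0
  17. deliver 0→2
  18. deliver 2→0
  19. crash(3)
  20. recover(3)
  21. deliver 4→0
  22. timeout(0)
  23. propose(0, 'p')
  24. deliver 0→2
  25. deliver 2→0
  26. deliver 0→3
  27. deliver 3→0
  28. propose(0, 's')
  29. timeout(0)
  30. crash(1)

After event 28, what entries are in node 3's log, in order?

w

step 1 propose(0,'w'): 0={coor,t=1,log=-}
step 2 deliver 0→2: 2={part,t=1,log=-}
step 3 deliver 2→0: —
step 4 deliver 0→1: 1={part,t=1,log=-}
step 5 deliver 1→0: —
step 6 deliver 0→4: 4={part,t=1,log=-}
step 7 deliver 4→0: —
step 8 deliver 0→3: 3={part,t=1,log=-}
step 9 deliver 3→0: 0={coor,t=1,log=w}
step 10 deliver 0→3: 3={part,t=1,log=w}
step 11 deliver 0→4: 4={part,t=1,log=w}
step 12 timeout(0): 0={coor,t=2,log=w}
step 13 deliver 0→4: 4={part,t=2,log=w}
step 14 deliver 4→0: —
step 15 deliver 0→3: 3={part,t=2,log=w}
step 16 deliver 3→0: —
step 17 deliver 0→2: 2={part,t=1,log=w}
step 18 deliver 2→0: —
step 19 crash(3): 3={✗part,t=2,log=w}
step 20 recover(3): 3={part,t=2,log=w}
step 21 deliver 4→0: —
step 22 timeout(0): 0={coor,t=3,log=w}
step 23 propose(0,'p'): 0={coor,t=4,log=w}
step 24 deliver 0→2: 2={part,t=2,log=w}
step 25 deliver 2→0: —
step 26 deliver 0→3: 3={part,t=3,log=w}
step 27 deliver 3→0: —
step 28 propose(0,'s'): 0={coor,t=5,log=w}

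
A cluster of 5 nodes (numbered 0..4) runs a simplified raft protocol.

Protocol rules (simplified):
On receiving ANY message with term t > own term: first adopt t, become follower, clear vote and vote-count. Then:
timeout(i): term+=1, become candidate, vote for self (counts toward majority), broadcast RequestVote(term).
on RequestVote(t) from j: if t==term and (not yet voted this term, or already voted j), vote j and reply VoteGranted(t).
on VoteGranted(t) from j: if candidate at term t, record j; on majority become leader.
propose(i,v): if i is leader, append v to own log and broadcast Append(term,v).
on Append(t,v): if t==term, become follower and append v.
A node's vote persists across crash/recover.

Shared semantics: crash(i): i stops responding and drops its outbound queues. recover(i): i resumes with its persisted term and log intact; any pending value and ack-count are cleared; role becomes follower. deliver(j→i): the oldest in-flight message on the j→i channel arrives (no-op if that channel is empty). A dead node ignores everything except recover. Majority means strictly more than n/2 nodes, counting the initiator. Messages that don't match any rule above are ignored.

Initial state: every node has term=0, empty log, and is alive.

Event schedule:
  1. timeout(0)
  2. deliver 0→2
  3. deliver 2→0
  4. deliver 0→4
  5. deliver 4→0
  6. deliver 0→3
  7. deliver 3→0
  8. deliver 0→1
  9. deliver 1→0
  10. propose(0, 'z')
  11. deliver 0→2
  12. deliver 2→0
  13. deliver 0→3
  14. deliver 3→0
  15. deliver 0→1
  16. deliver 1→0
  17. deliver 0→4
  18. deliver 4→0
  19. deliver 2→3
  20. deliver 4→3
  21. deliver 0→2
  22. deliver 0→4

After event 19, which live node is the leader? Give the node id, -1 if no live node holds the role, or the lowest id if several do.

0

[1] timeout(0) → N0(cand t1 [-])
[2] deliver 0→2 → N2(foll t1 [-])
[3] deliver 2→0 → ∅
[4] deliver 0→4 → N4(foll t1 [-])
[5] deliver 4→0 → N0(lead t1 [-])
[6] deliver 0→3 → N3(foll t1 [-])
[7] deliver 3→0 → ∅
[8] deliver 0→1 → N1(foll t1 [-])
[9] deliver 1→0 → ∅
[10] propose(0,'z') → N0(lead t1 [z])
[11] deliver 0→2 → N2(foll t1 [z])
[12] deliver 2→0 → ∅
[13] deliver 0→3 → N3(foll t1 [z])
[14] deliver 3→0 → ∅
[15] deliver 0→1 → N1(foll t1 [z])
[16] deliver 1→0 → ∅
[17] deliver 0→4 → N4(foll t1 [z])
[18] deliver 4→0 → ∅
[19] deliver 2→3 → ∅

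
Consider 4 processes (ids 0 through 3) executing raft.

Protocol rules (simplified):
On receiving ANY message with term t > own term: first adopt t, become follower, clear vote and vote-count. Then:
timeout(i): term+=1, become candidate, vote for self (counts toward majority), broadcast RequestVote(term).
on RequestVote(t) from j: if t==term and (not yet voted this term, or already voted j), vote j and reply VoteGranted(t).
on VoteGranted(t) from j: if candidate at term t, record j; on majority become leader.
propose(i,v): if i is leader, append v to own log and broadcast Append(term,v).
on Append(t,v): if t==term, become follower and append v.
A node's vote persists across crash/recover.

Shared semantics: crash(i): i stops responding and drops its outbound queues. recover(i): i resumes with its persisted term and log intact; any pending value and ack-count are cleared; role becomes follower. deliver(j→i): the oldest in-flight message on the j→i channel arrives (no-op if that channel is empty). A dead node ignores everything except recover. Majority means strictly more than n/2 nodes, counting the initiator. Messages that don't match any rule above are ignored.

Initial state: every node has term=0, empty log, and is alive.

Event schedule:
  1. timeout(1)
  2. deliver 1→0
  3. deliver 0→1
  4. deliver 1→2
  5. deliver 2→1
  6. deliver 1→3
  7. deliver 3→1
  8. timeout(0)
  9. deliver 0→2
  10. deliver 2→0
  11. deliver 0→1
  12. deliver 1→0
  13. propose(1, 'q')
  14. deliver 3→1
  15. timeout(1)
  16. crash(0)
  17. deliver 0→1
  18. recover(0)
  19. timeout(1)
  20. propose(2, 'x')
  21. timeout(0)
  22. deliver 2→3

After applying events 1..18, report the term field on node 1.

e1 timeout(1): 1[cand,t=1,-]
e2 deliver 1→0: 0[foll,t=1,-]
e3 deliver 0→1: ·
e4 deliver 1→2: 2[foll,t=1,-]
e5 deliver 2→1: 1[lead,t=1,-]
e6 deliver 1→3: 3[foll,t=1,-]
e7 deliver 3→1: ·
e8 timeout(0): 0[cand,t=2,-]
e9 deliver 0→2: 2[foll,t=2,-]
e10 deliver 2→0: ·
e11 deliver 0→1: 1[foll,t=2,-]
e12 deliver 1→0: 0[lead,t=2,-]
e13 propose(1,'q'): ·
e14 deliver 3→1: ·
e15 timeout(1): 1[cand,t=3,-]
e16 crash(0): 0[✗lead,t=2,-]
e17 deliver 0→1: ·
e18 recover(0): 0[foll,t=2,-]

3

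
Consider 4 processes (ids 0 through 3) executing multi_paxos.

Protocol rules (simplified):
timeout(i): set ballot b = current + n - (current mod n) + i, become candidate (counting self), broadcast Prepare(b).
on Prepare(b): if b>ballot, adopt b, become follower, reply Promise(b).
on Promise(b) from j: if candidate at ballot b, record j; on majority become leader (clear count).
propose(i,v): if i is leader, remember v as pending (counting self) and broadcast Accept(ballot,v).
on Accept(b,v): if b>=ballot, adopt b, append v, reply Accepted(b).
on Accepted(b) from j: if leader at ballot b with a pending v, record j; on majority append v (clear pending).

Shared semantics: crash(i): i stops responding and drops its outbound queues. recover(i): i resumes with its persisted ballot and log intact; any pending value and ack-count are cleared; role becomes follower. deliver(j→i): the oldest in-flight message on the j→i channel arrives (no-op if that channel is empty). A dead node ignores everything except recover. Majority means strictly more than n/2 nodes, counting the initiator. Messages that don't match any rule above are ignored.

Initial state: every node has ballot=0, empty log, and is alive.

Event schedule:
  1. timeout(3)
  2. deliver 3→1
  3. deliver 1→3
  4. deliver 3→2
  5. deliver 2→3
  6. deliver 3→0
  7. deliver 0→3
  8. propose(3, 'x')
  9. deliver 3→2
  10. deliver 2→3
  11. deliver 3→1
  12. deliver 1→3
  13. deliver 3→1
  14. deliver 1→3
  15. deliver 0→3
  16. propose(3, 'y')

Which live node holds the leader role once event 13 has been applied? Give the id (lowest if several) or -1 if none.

1. timeout(3):  <3:cand b7 ->
2. deliver 3→1:  <1:foll b7 ->
3. deliver 1→3:  nop
4. deliver 3→2:  <2:foll b7 ->
5. deliver 2→3:  <3:lead b7 ->
6. deliver 3→0:  <0:foll b7 ->
7. deliver 0→3:  nop
8. propose(3,'x'):  nop
9. deliver 3→2:  <2:foll b7 x>
10. deliver 2→3:  nop
11. deliver 3→1:  <1:foll b7 x>
12. deliver 1→3:  <3:lead b7 x>
13. deliver 3→1:  nop

3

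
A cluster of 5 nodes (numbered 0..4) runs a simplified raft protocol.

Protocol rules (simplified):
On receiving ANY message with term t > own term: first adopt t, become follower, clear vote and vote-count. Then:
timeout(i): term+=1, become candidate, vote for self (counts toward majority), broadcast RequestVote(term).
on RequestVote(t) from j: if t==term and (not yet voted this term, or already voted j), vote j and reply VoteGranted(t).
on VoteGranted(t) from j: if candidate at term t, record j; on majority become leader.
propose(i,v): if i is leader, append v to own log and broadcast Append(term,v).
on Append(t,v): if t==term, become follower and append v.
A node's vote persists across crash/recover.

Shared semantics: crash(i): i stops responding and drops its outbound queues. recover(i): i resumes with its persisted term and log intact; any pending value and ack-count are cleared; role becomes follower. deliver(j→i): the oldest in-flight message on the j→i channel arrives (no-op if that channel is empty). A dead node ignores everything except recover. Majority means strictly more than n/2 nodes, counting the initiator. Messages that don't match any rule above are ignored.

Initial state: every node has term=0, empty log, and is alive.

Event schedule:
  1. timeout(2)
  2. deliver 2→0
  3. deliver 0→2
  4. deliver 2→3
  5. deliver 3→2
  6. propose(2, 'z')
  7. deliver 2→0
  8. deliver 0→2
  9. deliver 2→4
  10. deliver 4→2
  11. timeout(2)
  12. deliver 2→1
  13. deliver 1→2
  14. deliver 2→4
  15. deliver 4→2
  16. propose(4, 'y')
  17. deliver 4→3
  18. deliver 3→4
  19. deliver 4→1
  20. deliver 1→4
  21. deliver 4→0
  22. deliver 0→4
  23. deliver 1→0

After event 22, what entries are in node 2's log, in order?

z

e1 timeout(2): 2[cand,t=1,-]
e2 deliver 2→0: 0[foll,t=1,-]
e3 deliver 0→2: ·
e4 deliver 2→3: 3[foll,t=1,-]
e5 deliver 3→2: 2[lead,t=1,-]
e6 propose(2,'z'): 2[lead,t=1,z]
e7 deliver 2→0: 0[foll,t=1,z]
e8 deliver 0→2: ·
e9 deliver 2→4: 4[foll,t=1,-]
e10 deliver 4→2: ·
e11 timeout(2): 2[cand,t=2,z]
e12 deliver 2→1: 1[foll,t=1,-]
e13 deliver 1→2: ·
e14 deliver 2→4: 4[foll,t=1,z]
e15 deliver 4→2: ·
e16 propose(4,'y'): ·
e17 deliver 4→3: ·
e18 deliver 3→4: ·
e19 deliver 4→1: ·
e20 deliver 1→4: ·
e21 deliver 4→0: ·
e22 deliver 0→4: ·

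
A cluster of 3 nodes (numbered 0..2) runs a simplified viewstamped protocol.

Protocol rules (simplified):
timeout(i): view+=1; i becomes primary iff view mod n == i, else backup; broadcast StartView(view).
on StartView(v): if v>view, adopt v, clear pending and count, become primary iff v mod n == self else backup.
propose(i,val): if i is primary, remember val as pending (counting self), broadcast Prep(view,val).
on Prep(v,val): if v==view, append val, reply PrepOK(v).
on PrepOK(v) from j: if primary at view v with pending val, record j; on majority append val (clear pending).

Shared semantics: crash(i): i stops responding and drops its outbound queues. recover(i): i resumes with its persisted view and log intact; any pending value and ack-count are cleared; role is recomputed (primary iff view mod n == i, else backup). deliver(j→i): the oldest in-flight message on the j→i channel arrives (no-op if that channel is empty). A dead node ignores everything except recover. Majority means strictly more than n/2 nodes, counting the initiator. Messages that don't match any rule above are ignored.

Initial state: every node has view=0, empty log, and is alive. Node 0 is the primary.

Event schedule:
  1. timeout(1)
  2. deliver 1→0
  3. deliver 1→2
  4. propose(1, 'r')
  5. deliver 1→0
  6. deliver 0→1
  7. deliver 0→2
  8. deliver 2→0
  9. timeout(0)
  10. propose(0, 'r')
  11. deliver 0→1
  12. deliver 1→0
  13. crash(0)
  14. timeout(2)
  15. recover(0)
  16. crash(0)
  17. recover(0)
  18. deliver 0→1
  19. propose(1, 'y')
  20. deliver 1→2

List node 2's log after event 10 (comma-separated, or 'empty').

after 1 — timeout(1): n1:prim/v1/[-]
after 2 — deliver 1→0: n0:back/v1/[-]
after 3 — deliver 1→2: n2:back/v1/[-]
after 4 — propose(1,'r'): ·
after 5 — deliver 1→0: n0:back/v1/[r]
after 6 — deliver 0→1: n1:prim/v1/[r]
after 7 — deliver 0→2: ·
after 8 — deliver 2→0: ·
after 9 — timeout(0): n0:back/v2/[r]
after 10 — propose(0,'r'): ·

empty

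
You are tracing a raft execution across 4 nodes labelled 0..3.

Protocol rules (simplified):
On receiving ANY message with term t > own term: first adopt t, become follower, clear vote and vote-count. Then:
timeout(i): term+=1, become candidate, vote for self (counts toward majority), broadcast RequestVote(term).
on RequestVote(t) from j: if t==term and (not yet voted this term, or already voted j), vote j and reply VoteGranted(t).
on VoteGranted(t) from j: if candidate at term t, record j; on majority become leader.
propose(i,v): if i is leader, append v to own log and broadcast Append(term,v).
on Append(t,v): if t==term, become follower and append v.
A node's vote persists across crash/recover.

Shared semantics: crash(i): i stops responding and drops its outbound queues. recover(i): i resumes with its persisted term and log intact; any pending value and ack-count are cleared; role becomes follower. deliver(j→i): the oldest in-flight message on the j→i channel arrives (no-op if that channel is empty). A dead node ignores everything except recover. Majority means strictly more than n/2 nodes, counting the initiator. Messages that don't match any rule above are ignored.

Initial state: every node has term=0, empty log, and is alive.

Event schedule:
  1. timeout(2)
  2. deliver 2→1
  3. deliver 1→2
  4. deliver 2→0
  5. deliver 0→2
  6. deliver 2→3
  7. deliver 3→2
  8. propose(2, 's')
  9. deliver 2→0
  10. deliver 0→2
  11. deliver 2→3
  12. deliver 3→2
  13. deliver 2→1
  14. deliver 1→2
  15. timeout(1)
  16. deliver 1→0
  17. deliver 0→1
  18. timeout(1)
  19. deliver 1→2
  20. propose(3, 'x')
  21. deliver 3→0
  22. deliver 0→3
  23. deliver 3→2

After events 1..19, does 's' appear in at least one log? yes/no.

yes

e1 timeout(2): 2[cand,t=1,-]
e2 deliver 2→1: 1[foll,t=1,-]
e3 deliver 1→2: ·
e4 deliver 2→0: 0[foll,t=1,-]
e5 deliver 0→2: 2[lead,t=1,-]
e6 deliver 2→3: 3[foll,t=1,-]
e7 deliver 3→2: ·
e8 propose(2,'s'): 2[lead,t=1,s]
e9 deliver 2→0: 0[foll,t=1,s]
e10 deliver 0→2: ·
e11 deliver 2→3: 3[foll,t=1,s]
e12 deliver 3→2: ·
e13 deliver 2→1: 1[foll,t=1,s]
e14 deliver 1→2: ·
e15 timeout(1): 1[cand,t=2,s]
e16 deliver 1→0: 0[foll,t=2,s]
e17 deliver 0→1: ·
e18 timeout(1): 1[cand,t=3,s]
e19 deliver 1→2: 2[foll,t=2,s]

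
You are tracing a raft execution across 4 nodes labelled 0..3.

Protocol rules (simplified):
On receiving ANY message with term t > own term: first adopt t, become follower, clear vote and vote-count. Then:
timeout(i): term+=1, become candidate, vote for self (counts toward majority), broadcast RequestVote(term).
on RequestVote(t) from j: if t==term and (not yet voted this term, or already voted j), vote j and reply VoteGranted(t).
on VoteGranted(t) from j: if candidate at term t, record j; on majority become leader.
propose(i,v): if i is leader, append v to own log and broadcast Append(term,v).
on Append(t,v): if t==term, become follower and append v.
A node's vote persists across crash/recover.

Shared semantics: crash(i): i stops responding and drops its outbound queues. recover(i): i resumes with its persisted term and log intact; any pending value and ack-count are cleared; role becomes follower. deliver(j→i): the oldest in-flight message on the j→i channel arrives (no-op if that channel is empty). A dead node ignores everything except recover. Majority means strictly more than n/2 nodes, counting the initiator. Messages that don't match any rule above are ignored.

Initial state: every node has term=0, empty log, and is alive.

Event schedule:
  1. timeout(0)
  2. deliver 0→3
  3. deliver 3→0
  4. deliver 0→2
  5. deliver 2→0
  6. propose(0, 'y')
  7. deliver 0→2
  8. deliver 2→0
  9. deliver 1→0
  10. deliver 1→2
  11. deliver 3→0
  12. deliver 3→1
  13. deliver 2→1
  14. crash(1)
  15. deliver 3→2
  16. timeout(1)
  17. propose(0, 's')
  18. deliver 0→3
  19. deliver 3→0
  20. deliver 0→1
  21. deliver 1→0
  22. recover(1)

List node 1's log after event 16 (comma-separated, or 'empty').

1. timeout(0):  <0:cand t1 ->
2. deliver 0→3:  <3:foll t1 ->
3. deliver 3→0:  nop
4. deliver 0→2:  <2:foll t1 ->
5. deliver 2→0:  <0:lead t1 ->
6. propose(0,'y'):  <0:lead t1 y>
7. deliver 0→2:  <2:foll t1 y>
8. deliver 2→0:  nop
9. deliver 1→0:  nop
10. deliver 1→2:  nop
11. deliver 3→0:  nop
12. deliver 3→1:  nop
13. deliver 2→1:  nop
14. crash(1):  <1:✗foll t0 ->
15. deliver 3→2:  nop
16. timeout(1):  nop

empty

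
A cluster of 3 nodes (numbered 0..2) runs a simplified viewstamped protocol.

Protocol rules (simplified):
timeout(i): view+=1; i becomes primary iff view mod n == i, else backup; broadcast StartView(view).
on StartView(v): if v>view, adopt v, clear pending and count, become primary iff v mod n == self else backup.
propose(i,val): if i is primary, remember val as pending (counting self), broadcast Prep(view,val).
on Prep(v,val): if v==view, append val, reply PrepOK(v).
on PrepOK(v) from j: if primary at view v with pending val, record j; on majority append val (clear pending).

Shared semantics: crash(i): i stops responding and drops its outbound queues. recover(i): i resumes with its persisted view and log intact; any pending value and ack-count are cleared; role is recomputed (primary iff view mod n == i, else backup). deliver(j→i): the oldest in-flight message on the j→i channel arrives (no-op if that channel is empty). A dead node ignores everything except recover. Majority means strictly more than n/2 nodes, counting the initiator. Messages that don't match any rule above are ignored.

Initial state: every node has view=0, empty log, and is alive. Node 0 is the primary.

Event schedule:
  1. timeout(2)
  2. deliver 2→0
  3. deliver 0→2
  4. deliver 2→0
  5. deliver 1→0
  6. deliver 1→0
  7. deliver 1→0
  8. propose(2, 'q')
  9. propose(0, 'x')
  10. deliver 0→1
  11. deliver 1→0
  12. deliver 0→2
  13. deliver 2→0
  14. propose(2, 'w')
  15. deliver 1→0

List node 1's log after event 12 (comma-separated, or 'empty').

empty

step 1 timeout(2): 2={back,v=1,log=-}
step 2 deliver 2→0: 0={back,v=1,log=-}
step 3 deliver 0→2: —
step 4 deliver 2→0: —
step 5 deliver 1→0: —
step 6 deliver 1→0: —
step 7 deliver 1→0: —
step 8 propose(2,'q'): —
step 9 propose(0,'x'): —
step 10 deliver 0→1: —
step 11 deliver 1→0: —
step 12 deliver 0→2: —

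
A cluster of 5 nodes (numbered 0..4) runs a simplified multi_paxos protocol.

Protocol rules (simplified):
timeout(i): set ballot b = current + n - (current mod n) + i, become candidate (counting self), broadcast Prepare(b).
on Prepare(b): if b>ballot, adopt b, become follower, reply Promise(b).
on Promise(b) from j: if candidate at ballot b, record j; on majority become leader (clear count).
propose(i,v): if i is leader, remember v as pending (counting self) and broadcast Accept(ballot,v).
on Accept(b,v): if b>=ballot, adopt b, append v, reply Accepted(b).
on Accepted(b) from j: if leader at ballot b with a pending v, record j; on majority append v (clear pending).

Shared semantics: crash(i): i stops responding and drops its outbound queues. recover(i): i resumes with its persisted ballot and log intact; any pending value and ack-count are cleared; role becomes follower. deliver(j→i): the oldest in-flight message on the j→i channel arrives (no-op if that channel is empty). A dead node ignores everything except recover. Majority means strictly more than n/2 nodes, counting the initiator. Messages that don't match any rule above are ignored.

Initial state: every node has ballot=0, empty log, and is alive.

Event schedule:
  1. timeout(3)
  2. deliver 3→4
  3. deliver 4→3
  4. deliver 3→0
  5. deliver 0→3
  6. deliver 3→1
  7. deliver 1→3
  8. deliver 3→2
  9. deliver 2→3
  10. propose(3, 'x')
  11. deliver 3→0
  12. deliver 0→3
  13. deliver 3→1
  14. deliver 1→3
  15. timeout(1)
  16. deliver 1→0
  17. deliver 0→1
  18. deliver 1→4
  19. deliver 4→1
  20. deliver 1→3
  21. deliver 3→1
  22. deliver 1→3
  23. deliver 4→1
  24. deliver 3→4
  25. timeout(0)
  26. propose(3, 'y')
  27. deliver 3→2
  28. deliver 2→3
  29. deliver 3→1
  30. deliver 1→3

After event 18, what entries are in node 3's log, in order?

x

e1 timeout(3): 3[cand,b=8,-]
e2 deliver 3→4: 4[foll,b=8,-]
e3 deliver 4→3: ·
e4 deliver 3→0: 0[foll,b=8,-]
e5 deliver 0→3: 3[lead,b=8,-]
e6 deliver 3→1: 1[foll,b=8,-]
e7 deliver 1→3: ·
e8 deliver 3→2: 2[foll,b=8,-]
e9 deliver 2→3: ·
e10 propose(3,'x'): ·
e11 deliver 3→0: 0[foll,b=8,x]
e12 deliver 0→3: ·
e13 deliver 3→1: 1[foll,b=8,x]
e14 deliver 1→3: 3[lead,b=8,x]
e15 timeout(1): 1[cand,b=11,x]
e16 deliver 1→0: 0[foll,b=11,x]
e17 deliver 0→1: ·
e18 deliver 1→4: 4[foll,b=11,-]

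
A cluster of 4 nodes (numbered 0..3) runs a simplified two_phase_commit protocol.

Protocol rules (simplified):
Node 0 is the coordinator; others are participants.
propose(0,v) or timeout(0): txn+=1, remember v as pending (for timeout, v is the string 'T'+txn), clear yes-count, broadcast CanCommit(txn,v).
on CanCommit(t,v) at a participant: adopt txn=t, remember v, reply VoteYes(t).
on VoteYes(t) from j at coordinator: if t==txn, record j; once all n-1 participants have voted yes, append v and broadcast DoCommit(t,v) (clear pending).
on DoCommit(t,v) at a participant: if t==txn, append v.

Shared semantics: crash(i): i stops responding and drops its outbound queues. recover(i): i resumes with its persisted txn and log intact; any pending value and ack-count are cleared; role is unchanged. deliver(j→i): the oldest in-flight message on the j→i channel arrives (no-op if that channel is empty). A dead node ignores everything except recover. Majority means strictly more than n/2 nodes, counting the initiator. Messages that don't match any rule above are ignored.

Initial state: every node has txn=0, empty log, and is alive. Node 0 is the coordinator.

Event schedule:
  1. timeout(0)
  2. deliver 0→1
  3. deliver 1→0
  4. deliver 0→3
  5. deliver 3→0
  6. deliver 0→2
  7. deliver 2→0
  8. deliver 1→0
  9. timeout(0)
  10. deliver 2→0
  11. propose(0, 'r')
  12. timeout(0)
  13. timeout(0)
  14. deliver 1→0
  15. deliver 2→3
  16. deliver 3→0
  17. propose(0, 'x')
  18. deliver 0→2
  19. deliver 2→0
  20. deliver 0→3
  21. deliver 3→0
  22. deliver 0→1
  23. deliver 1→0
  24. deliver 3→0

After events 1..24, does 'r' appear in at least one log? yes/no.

no

[1] timeout(0) → N0(coor t1 [-])
[2] deliver 0→1 → N1(part t1 [-])
[3] deliver 1→0 → ∅
[4] deliver 0→3 → N3(part t1 [-])
[5] deliver 3→0 → ∅
[6] deliver 0→2 → N2(part t1 [-])
[7] deliver 2→0 → N0(coor t1 [T1])
[8] deliver 1→0 → ∅
[9] timeout(0) → N0(coor t2 [T1])
[10] deliver 2→0 → ∅
[11] propose(0,'r') → N0(coor t3 [T1])
[12] timeout(0) → N0(coor t4 [T1])
[13] timeout(0) → N0(coor t5 [T1])
[14] deliver 1→0 → ∅
[15] deliver 2→3 → ∅
[16] deliver 3→0 → ∅
[17] propose(0,'x') → N0(coor t6 [T1])
[18] deliver 0→2 → N2(part t1 [T1])
[19] deliver 2→0 → ∅
[20] deliver 0→3 → N3(part t1 [T1])
[21] deliver 3→0 → ∅
[22] deliver 0→1 → N1(part t1 [T1])
[23] deliver 1→0 → ∅
[24] deliver 3→0 → ∅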